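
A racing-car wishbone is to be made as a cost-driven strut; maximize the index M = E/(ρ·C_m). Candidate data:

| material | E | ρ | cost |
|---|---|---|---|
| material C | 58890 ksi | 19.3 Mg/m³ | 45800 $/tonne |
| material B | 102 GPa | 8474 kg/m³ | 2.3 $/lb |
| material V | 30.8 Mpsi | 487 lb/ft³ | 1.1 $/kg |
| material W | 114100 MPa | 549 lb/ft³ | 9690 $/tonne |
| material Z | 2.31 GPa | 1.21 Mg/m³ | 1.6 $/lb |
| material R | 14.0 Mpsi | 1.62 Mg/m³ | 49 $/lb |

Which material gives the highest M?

material V

After converting to SI:
  material C: E = 406.0 GPa, ρ = 19300 kg/m³, cost = 45.80 $/kg
  material B: E = 102.0 GPa, ρ = 8474 kg/m³, cost = 5.071 $/kg
  material V: E = 212.4 GPa, ρ = 7801 kg/m³, cost = 1.100 $/kg
  material W: E = 114.1 GPa, ρ = 8794 kg/m³, cost = 9.690 $/kg
  material Z: E = 2.310 GPa, ρ = 1210 kg/m³, cost = 3.527 $/kg
  material R: E = 96.53 GPa, ρ = 1620 kg/m³, cost = 108.0 $/kg
  material V: M = 24.7 MN·m per $
  material B: M = 2.37 MN·m per $
  material W: M = 1.34 MN·m per $
  material R: M = 0.552 MN·m per $
  material Z: M = 0.541 MN·m per $
  material C: M = 0.459 MN·m per $
Material V ranks first.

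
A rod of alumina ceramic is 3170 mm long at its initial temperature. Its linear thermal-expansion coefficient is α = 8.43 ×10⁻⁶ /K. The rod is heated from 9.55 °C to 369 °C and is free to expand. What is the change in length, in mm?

9.61 mm

ΔT = 369 − 9.55 = 359.4 K.
ΔL = α·L₀·ΔT = 8.43×10⁻⁶ × 3170 mm × 359.4 K = 9.61 mm.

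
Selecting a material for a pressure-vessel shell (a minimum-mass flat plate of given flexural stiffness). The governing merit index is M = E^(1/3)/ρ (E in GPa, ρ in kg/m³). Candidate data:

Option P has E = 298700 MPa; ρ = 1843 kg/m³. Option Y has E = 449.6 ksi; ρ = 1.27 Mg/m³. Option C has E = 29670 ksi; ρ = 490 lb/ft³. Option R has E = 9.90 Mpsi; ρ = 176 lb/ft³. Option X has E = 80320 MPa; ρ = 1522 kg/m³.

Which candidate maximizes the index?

option P

Putting every candidate on a common basis:
  option P: E = 298.7 GPa, ρ = 1843 kg/m³
  option Y: E = 3.100 GPa, ρ = 1270 kg/m³
  option C: E = 204.6 GPa, ρ = 7849 kg/m³
  option R: E = 68.26 GPa, ρ = 2819 kg/m³
  option X: E = 80.32 GPa, ρ = 1522 kg/m³
  option P: M = 3.63×10⁻³
  option X: M = 2.83×10⁻³
  option R: M = 1.45×10⁻³
  option Y: M = 1.15×10⁻³
  option C: M = 0.751×10⁻³
Option P has the largest M.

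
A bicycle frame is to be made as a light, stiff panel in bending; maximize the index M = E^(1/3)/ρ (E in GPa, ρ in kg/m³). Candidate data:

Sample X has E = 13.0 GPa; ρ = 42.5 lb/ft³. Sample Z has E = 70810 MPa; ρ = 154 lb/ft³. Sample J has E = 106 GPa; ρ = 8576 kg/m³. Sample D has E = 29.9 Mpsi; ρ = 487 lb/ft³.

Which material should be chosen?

sample X

Putting every candidate on a common basis:
  sample X: E = 13.00 GPa, ρ = 680.8 kg/m³
  sample Z: E = 70.81 GPa, ρ = 2467 kg/m³
  sample J: E = 106.0 GPa, ρ = 8576 kg/m³
  sample D: E = 206.2 GPa, ρ = 7801 kg/m³
  sample X: M = 3.45×10⁻³
  sample Z: M = 1.68×10⁻³
  sample D: M = 0.757×10⁻³
  sample J: M = 0.552×10⁻³
Highest index: sample X.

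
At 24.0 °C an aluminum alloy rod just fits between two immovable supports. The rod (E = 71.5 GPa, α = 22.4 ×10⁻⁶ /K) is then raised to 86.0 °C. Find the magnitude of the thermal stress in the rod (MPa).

99.3 MPa

ΔT = 62.00 K. Constrained thermal stress σ = E·α·ΔT = 71.50×10³ MPa × 22.4×10⁻⁶ × 62.00 = 99.3 MPa (compressive).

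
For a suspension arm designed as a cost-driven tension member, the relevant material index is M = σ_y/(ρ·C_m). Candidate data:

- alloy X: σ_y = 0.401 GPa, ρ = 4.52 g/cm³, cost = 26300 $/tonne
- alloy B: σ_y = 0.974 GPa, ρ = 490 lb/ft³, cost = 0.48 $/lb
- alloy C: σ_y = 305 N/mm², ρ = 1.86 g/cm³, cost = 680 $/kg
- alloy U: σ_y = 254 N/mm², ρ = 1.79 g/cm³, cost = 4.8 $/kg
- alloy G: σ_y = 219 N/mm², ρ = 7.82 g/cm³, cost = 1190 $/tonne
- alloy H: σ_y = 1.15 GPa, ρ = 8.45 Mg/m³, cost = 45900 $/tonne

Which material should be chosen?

alloy B

In SI units:
  alloy X: σ_y = 401.0 MPa, ρ = 4520 kg/m³, cost = 26.30 $/kg
  alloy B: σ_y = 974.0 MPa, ρ = 7849 kg/m³, cost = 1.058 $/kg
  alloy C: σ_y = 305.0 MPa, ρ = 1860 kg/m³, cost = 680.0 $/kg
  alloy U: σ_y = 254.0 MPa, ρ = 1790 kg/m³, cost = 4.800 $/kg
  alloy G: σ_y = 219.0 MPa, ρ = 7820 kg/m³, cost = 1.190 $/kg
  alloy H: σ_y = 1150 MPa, ρ = 8450 kg/m³, cost = 45.90 $/kg
  alloy B: M = 117 kN·m per $
  alloy U: M = 29.6 kN·m per $
  alloy G: M = 23.5 kN·m per $
  alloy X: M = 3.37 kN·m per $
  alloy H: M = 2.97 kN·m per $
  alloy C: M = 0.241 kN·m per $
Alloy B ranks first.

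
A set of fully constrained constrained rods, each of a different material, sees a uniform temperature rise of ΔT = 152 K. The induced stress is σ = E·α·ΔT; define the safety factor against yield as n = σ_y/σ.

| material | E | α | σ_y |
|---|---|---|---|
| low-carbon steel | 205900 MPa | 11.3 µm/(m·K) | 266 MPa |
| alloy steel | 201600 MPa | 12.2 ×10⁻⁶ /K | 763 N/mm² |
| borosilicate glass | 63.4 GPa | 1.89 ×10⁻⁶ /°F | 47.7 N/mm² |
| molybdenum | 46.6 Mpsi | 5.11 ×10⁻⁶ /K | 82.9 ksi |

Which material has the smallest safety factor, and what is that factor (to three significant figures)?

In consistent units (E in GPa, α in ×10⁻⁶/K, σ_y in MPa):
  low-carbon steel: E = 205.9, α = 11.3, σ_y = 266.0 → σ = 354 MPa, n = 0.752
  alloy steel: E = 201.6, α = 12.2, σ_y = 763.0 → σ = 374 MPa, n = 2.04
  borosilicate glass: E = 63.40, α = 3.40, σ_y = 47.70 → σ = 32.8 MPa, n = 1.45
  molybdenum: E = 321.3, α = 5.11, σ_y = 571.6 → σ = 250 MPa, n = 2.29
Low-carbon steel has the lowest safety factor, n = 0.752.

low-carbon steel, n = 0.752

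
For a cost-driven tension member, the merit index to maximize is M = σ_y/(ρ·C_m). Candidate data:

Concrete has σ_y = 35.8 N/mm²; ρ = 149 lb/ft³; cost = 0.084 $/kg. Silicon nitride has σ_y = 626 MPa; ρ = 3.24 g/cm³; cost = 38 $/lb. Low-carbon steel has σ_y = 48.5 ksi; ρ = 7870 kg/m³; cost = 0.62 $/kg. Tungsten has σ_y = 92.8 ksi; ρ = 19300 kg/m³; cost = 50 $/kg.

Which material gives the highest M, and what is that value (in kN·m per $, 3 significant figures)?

concrete, M = 179 kN·m per $

After converting to SI:
  concrete: σ_y = 35.80 MPa, ρ = 2387 kg/m³, cost = 0.08400 $/kg
  silicon nitride: σ_y = 626.0 MPa, ρ = 3240 kg/m³, cost = 83.77 $/kg
  low-carbon steel: σ_y = 334.4 MPa, ρ = 7870 kg/m³, cost = 0.6200 $/kg
  tungsten: σ_y = 639.8 MPa, ρ = 19300 kg/m³, cost = 50.00 $/kg
  concrete: M = 179 kN·m per $
  low-carbon steel: M = 68.5 kN·m per $
  silicon nitride: M = 2.31 kN·m per $
  tungsten: M = 0.663 kN·m per $
Concrete ranks first.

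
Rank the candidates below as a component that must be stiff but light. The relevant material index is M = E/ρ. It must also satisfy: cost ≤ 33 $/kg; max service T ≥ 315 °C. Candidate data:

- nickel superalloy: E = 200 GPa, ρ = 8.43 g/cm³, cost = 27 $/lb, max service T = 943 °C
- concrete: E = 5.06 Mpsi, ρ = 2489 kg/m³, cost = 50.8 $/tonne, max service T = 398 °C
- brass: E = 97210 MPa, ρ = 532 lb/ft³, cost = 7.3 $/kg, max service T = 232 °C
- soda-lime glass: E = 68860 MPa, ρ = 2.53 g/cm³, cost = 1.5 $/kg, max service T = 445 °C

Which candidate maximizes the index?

Screen on constraints: cost ≤ 33 $/kg; max service T ≥ 315 °C. Survivors: concrete, soda-lime glass.
After converting to SI:
  concrete: E = 34.89 GPa, ρ = 2489 kg/m³
  soda-lime glass: E = 68.86 GPa, ρ = 2530 kg/m³
  soda-lime glass: M = 27.2 MN·m/kg
  concrete: M = 14.0 MN·m/kg
The maximum is for soda-lime glass.

soda-lime glass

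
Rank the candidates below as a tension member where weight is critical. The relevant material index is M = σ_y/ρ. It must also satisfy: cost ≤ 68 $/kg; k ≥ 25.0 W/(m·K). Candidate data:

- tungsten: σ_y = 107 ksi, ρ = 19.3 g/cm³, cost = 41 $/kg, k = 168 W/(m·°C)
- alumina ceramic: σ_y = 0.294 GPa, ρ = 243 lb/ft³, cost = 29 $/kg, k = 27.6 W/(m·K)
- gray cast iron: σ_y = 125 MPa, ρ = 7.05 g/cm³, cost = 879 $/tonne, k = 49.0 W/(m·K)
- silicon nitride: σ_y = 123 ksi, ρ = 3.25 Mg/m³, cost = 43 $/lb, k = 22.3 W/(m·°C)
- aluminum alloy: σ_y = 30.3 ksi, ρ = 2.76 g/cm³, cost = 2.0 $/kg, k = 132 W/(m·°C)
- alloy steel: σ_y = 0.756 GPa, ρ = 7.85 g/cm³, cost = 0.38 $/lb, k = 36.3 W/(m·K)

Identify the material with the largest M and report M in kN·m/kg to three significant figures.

Screen on constraints: cost ≤ 68 $/kg; k ≥ 25.0 W/(m·K). Survivors: tungsten, alumina ceramic, gray cast iron, aluminum alloy, alloy steel.
After converting to SI:
  tungsten: σ_y = 737.7 MPa, ρ = 19300 kg/m³
  alumina ceramic: σ_y = 294.0 MPa, ρ = 3892 kg/m³
  gray cast iron: σ_y = 125.0 MPa, ρ = 7050 kg/m³
  aluminum alloy: σ_y = 208.9 MPa, ρ = 2760 kg/m³
  alloy steel: σ_y = 756.0 MPa, ρ = 7850 kg/m³
  alloy steel: M = 96.3 kN·m/kg
  aluminum alloy: M = 75.7 kN·m/kg
  alumina ceramic: M = 75.5 kN·m/kg
  tungsten: M = 38.2 kN·m/kg
  gray cast iron: M = 17.7 kN·m/kg
Alloy steel has the largest M.

alloy steel, M = 96.3 kN·m/kg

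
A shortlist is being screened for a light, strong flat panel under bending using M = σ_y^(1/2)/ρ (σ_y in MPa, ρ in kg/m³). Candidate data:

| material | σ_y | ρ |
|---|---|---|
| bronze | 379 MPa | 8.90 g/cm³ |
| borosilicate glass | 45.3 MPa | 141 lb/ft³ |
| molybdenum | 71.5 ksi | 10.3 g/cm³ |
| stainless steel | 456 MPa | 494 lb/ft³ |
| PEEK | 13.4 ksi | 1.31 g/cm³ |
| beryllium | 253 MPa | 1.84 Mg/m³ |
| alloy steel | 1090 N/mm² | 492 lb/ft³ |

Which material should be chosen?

Putting every candidate on a common basis:
  bronze: σ_y = 379.0 MPa, ρ = 8900 kg/m³
  borosilicate glass: σ_y = 45.30 MPa, ρ = 2259 kg/m³
  molybdenum: σ_y = 493.0 MPa, ρ = 10300 kg/m³
  stainless steel: σ_y = 456.0 MPa, ρ = 7913 kg/m³
  PEEK: σ_y = 92.39 MPa, ρ = 1310 kg/m³
  beryllium: σ_y = 253.0 MPa, ρ = 1840 kg/m³
  alloy steel: σ_y = 1090 MPa, ρ = 7881 kg/m³
  beryllium: M = 8.64×10⁻³
  PEEK: M = 7.34×10⁻³
  alloy steel: M = 4.19×10⁻³
  borosilicate glass: M = 2.98×10⁻³
  stainless steel: M = 2.70×10⁻³
  bronze: M = 2.19×10⁻³
  molybdenum: M = 2.16×10⁻³
Beryllium ranks first.

beryllium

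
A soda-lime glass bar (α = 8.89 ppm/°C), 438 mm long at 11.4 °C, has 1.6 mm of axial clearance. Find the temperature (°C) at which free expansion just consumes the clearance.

α·L₀·ΔT = 1.6 mm ⇒ ΔT = 1.6 / (8.89×10⁻⁶ × 438.0) = 410.9 K.
T = 11.4 + 410.9 = 422.3 °C.

422 °C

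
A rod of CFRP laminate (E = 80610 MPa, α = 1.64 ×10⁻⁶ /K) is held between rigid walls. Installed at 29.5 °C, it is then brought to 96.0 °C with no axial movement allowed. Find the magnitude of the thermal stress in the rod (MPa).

E = 80610 MPa = 80.61 GPa.
ΔT = 66.50 K. Constrained thermal stress σ = E·α·ΔT = 80.61×10³ MPa × 1.64×10⁻⁶ × 66.50 = 8.79 MPa (compressive).

8.79 MPa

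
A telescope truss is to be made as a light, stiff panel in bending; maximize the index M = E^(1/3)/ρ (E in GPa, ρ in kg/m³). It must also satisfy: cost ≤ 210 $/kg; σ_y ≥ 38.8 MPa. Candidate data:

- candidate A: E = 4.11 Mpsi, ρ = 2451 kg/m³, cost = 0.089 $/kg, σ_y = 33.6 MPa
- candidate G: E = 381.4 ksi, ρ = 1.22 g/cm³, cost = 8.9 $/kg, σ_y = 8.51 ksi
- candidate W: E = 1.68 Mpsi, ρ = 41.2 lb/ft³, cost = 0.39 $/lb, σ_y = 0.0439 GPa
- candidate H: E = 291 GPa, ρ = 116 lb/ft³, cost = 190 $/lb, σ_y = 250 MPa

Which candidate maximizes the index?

Screen on constraints: cost ≤ 210 $/kg; σ_y ≥ 38.8 MPa. Survivors: candidate G, candidate W.
Convert each candidate to consistent units, then evaluate M:
  candidate G: E = 2.630 GPa, ρ = 1220 kg/m³
  candidate W: E = 11.58 GPa, ρ = 660.0 kg/m³
  candidate W: M = 3.43×10⁻³
  candidate G: M = 1.13×10⁻³
Candidate W ranks first.

candidate W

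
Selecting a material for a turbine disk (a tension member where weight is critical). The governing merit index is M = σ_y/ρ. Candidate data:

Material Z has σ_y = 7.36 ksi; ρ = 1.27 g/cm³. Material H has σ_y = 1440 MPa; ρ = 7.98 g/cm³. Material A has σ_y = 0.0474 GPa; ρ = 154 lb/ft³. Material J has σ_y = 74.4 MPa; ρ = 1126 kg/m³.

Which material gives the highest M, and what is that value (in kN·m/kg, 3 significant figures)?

material H, M = 180 kN·m/kg

After converting to SI:
  material Z: σ_y = 50.75 MPa, ρ = 1270 kg/m³
  material H: σ_y = 1440 MPa, ρ = 7980 kg/m³
  material A: σ_y = 47.40 MPa, ρ = 2467 kg/m³
  material J: σ_y = 74.40 MPa, ρ = 1126 kg/m³
  material H: M = 180 kN·m/kg
  material J: M = 66.1 kN·m/kg
  material Z: M = 40.0 kN·m/kg
  material A: M = 19.2 kN·m/kg
Highest index: material H.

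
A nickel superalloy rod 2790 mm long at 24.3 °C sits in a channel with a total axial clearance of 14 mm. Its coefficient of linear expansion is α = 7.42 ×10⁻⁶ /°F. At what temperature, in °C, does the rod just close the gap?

400 °C

α = 7.42×10⁻⁶/°F × 9/5 = 13.4×10⁻⁶/K.
α·L₀·ΔT = 14.0 mm ⇒ ΔT = 14.0 / (13.4×10⁻⁶ × 2790.0) = 375.7 K.
T = 24.3 + 375.7 = 400.0 °C.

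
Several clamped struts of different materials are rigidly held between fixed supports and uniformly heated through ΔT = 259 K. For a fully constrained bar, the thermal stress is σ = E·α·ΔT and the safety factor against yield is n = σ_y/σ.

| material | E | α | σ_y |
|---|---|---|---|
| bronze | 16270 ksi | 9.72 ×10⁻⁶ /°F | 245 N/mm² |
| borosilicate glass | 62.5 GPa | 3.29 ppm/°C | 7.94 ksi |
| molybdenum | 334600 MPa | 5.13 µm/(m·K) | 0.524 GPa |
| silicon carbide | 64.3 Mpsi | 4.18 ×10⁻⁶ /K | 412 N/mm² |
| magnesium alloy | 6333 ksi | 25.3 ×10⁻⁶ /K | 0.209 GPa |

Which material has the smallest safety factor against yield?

bronze

Converting E to GPa, α to ×10⁻⁶/K, σ_y to MPa, then σ and n for each:
  bronze: E = 112.2, α = 17.5, σ_y = 245.0 → σ = 508 MPa, n = 0.482
  borosilicate glass: E = 62.50, α = 3.29, σ_y = 54.74 → σ = 53.3 MPa, n = 1.03
  molybdenum: E = 334.6, α = 5.13, σ_y = 524.0 → σ = 445 MPa, n = 1.18
  silicon carbide: E = 443.3, α = 4.18, σ_y = 412.0 → σ = 480 MPa, n = 0.858
  magnesium alloy: E = 43.66, α = 25.3, σ_y = 209.0 → σ = 286 MPa, n = 0.730
Bronze has the lowest safety factor, n = 0.482.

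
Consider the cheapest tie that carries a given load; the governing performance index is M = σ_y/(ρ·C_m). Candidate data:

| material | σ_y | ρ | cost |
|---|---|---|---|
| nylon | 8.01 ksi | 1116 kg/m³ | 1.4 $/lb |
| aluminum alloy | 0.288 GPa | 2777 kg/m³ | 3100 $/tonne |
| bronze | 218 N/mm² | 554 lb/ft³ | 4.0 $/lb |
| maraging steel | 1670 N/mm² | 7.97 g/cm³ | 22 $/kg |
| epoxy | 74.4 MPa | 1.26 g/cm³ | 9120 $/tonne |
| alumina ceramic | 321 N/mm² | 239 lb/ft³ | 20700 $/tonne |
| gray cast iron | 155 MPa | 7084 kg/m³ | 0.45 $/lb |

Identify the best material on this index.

aluminum alloy

In SI units:
  nylon: σ_y = 55.23 MPa, ρ = 1116 kg/m³, cost = 3.086 $/kg
  aluminum alloy: σ_y = 288.0 MPa, ρ = 2777 kg/m³, cost = 3.100 $/kg
  bronze: σ_y = 218.0 MPa, ρ = 8874 kg/m³, cost = 8.818 $/kg
  maraging steel: σ_y = 1670 MPa, ρ = 7970 kg/m³, cost = 22.00 $/kg
  epoxy: σ_y = 74.40 MPa, ρ = 1260 kg/m³, cost = 9.120 $/kg
  alumina ceramic: σ_y = 321.0 MPa, ρ = 3828 kg/m³, cost = 20.70 $/kg
  gray cast iron: σ_y = 155.0 MPa, ρ = 7084 kg/m³, cost = 0.9921 $/kg
  aluminum alloy: M = 33.5 kN·m per $
  gray cast iron: M = 22.1 kN·m per $
  nylon: M = 16.0 kN·m per $
  maraging steel: M = 9.52 kN·m per $
  epoxy: M = 6.47 kN·m per $
  alumina ceramic: M = 4.05 kN·m per $
  bronze: M = 2.79 kN·m per $
Highest index: aluminum alloy.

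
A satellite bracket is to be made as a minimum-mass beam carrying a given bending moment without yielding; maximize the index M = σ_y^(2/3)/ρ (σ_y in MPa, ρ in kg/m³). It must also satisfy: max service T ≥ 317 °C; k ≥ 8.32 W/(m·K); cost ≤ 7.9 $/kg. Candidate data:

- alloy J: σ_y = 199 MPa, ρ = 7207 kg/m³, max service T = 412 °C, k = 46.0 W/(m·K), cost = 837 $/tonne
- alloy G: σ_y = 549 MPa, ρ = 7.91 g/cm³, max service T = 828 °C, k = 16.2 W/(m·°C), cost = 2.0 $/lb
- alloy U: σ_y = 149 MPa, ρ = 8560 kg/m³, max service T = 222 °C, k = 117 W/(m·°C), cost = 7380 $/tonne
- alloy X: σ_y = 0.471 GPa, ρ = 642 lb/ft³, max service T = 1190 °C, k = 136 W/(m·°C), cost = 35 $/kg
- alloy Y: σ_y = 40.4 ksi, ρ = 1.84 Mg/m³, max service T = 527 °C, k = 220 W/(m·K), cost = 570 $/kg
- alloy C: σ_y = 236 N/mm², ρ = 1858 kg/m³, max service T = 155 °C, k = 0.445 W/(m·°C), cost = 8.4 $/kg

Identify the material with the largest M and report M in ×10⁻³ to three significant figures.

Screen on constraints: max service T ≥ 317 °C; k ≥ 8.32 W/(m·K); cost ≤ 7.9 $/kg. Survivors: alloy J, alloy G.
Convert each candidate to consistent units, then evaluate M:
  alloy J: σ_y = 199.0 MPa, ρ = 7207 kg/m³
  alloy G: σ_y = 549.0 MPa, ρ = 7910 kg/m³
  alloy G: M = 8.48×10⁻³
  alloy J: M = 4.73×10⁻³
The maximum is for alloy G.

alloy G, M = 8.48×10⁻³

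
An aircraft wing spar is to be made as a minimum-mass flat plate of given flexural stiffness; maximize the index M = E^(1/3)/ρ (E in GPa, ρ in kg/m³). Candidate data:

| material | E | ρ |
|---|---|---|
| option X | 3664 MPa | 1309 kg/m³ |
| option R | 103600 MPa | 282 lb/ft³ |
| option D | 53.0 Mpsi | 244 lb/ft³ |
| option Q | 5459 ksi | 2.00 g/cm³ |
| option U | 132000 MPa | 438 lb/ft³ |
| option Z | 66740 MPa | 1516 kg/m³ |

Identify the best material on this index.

option Z

In SI units:
  option X: E = 3.664 GPa, ρ = 1309 kg/m³
  option R: E = 103.6 GPa, ρ = 4517 kg/m³
  option D: E = 365.4 GPa, ρ = 3909 kg/m³
  option Q: E = 37.64 GPa, ρ = 2000 kg/m³
  option U: E = 132.0 GPa, ρ = 7016 kg/m³
  option Z: E = 66.74 GPa, ρ = 1516 kg/m³
  option Z: M = 2.68×10⁻³
  option D: M = 1.83×10⁻³
  option Q: M = 1.68×10⁻³
  option X: M = 1.18×10⁻³
  option R: M = 1.04×10⁻³
  option U: M = 0.726×10⁻³
The maximum is for option Z.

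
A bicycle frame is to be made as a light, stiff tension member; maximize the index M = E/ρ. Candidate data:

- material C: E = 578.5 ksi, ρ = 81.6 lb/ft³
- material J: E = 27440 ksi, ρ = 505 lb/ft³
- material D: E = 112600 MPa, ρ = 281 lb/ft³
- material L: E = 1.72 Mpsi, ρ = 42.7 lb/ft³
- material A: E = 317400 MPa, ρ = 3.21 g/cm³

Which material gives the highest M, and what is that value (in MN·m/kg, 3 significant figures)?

In SI units:
  material C: E = 3.989 GPa, ρ = 1307 kg/m³
  material J: E = 189.2 GPa, ρ = 8089 kg/m³
  material D: E = 112.6 GPa, ρ = 4501 kg/m³
  material L: E = 11.86 GPa, ρ = 684.0 kg/m³
  material A: E = 317.4 GPa, ρ = 3210 kg/m³
  material A: M = 98.9 MN·m/kg
  material D: M = 25.0 MN·m/kg
  material J: M = 23.4 MN·m/kg
  material L: M = 17.3 MN·m/kg
  material C: M = 3.05 MN·m/kg
Material A has the largest M.

material A, M = 98.9 MN·m/kg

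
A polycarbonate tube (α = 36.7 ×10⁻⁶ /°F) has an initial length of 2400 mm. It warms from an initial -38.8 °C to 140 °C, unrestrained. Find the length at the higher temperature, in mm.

Convert α: 36.7×10⁻⁶/°F × (9/5) = 66.1×10⁻⁶/K.
ΔT = 140 − (-38.8) = 178.8 K.
ΔL = α·L₀·ΔT = 66.1×10⁻⁶ × 2400 mm × 178.8 K = 28.3 mm.
L = L₀ + ΔL = 2400 + 28.3 = 2428.3 mm.

2428.3 mm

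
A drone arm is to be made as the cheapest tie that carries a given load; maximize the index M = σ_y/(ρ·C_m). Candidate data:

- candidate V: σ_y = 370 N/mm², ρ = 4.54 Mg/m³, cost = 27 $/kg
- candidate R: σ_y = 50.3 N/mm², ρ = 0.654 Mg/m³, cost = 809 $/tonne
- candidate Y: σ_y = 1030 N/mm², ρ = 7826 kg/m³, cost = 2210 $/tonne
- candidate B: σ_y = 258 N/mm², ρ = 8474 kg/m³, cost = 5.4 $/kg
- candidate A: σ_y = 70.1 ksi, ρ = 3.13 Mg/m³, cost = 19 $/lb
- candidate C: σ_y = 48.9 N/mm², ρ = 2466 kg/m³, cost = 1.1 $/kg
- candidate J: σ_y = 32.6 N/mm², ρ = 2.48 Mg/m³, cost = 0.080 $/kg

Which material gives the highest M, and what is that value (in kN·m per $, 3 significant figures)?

After converting to SI:
  candidate V: σ_y = 370.0 MPa, ρ = 4540 kg/m³, cost = 27.00 $/kg
  candidate R: σ_y = 50.30 MPa, ρ = 654.0 kg/m³, cost = 0.8090 $/kg
  candidate Y: σ_y = 1030 MPa, ρ = 7826 kg/m³, cost = 2.210 $/kg
  candidate B: σ_y = 258.0 MPa, ρ = 8474 kg/m³, cost = 5.400 $/kg
  candidate A: σ_y = 483.3 MPa, ρ = 3130 kg/m³, cost = 41.89 $/kg
  candidate C: σ_y = 48.90 MPa, ρ = 2466 kg/m³, cost = 1.100 $/kg
  candidate J: σ_y = 32.60 MPa, ρ = 2480 kg/m³, cost = 0.08000 $/kg
  candidate J: M = 164 kN·m per $
  candidate R: M = 95.1 kN·m per $
  candidate Y: M = 59.6 kN·m per $
  candidate C: M = 18.0 kN·m per $
  candidate B: M = 5.64 kN·m per $
  candidate A: M = 3.69 kN·m per $
  candidate V: M = 3.02 kN·m per $
Candidate J has the largest M.

candidate J, M = 164 kN·m per $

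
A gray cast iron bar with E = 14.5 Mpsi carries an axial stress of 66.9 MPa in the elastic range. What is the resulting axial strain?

6.69×10⁻⁴

E = 14.5 Mpsi = 99.97 GPa = 99970 MPa.
ε = σ/E = 66.9 / 99970 = 6.69×10⁻⁴.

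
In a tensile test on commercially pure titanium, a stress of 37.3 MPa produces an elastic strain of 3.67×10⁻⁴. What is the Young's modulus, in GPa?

E = σ/ε = 37.3 MPa / 3.67×10⁻⁴ = 101600 MPa = 102 GPa.

102 GPa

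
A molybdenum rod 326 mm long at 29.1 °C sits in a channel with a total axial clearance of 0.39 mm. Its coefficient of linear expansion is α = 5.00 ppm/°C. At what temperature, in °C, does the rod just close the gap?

268 °C

α·L₀·ΔT = 0.39 mm ⇒ ΔT = 0.39 / (5.00×10⁻⁶ × 326.0) = 239.3 K.
T = 29.1 + 239.3 = 268.4 °C.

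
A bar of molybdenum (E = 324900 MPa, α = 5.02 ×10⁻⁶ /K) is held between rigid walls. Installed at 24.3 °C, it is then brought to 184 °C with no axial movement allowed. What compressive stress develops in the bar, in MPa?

260 MPa

E = 324900 MPa = 324.9 GPa.
ΔT = 159.7 K. Constrained thermal stress σ = E·α·ΔT = 324.9×10³ MPa × 5.02×10⁻⁶ × 159.7 = 260 MPa (compressive).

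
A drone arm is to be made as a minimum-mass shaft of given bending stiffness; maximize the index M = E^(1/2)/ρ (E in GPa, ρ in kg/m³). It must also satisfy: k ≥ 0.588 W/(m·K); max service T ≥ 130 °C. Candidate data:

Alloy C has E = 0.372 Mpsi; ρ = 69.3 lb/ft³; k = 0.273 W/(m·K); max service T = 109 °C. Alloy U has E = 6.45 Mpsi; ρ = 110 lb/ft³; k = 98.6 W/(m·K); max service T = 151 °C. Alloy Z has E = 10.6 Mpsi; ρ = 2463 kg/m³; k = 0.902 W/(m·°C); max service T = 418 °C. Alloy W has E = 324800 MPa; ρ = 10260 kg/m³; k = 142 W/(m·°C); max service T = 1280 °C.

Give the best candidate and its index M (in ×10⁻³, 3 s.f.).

Screen on constraints: k ≥ 0.588 W/(m·K); max service T ≥ 130 °C. Survivors: alloy U, alloy Z, alloy W.
Normalizing units and computing the index:
  alloy U: E = 44.47 GPa, ρ = 1762 kg/m³
  alloy Z: E = 73.08 GPa, ρ = 2463 kg/m³
  alloy W: E = 324.8 GPa, ρ = 10260 kg/m³
  alloy U: M = 3.78×10⁻³
  alloy Z: M = 3.47×10⁻³
  alloy W: M = 1.76×10⁻³
Alloy U has the largest M.

alloy U, M = 3.78×10⁻³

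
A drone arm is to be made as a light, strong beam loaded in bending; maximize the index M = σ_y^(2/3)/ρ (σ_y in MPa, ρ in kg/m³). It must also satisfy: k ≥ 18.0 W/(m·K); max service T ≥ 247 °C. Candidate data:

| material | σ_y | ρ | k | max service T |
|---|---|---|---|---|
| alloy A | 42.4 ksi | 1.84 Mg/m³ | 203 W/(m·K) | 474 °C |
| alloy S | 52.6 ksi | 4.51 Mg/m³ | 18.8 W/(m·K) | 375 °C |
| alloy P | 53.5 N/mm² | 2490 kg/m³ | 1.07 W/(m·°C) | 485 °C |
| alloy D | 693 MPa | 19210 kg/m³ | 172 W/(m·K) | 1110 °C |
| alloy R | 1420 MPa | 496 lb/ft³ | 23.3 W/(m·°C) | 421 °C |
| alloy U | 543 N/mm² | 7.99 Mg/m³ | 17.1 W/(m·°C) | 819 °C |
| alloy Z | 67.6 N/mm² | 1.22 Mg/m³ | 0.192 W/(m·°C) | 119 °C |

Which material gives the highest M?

alloy A

Screen on constraints: k ≥ 18.0 W/(m·K); max service T ≥ 247 °C. Survivors: alloy A, alloy S, alloy D, alloy R.
After converting to SI:
  alloy A: σ_y = 292.3 MPa, ρ = 1840 kg/m³
  alloy S: σ_y = 362.7 MPa, ρ = 4510 kg/m³
  alloy D: σ_y = 693.0 MPa, ρ = 19210 kg/m³
  alloy R: σ_y = 1420 MPa, ρ = 7945 kg/m³
  alloy A: M = 23.9×10⁻³
  alloy R: M = 15.9×10⁻³
  alloy S: M = 11.3×10⁻³
  alloy D: M = 4.08×10⁻³
The maximum is for alloy A.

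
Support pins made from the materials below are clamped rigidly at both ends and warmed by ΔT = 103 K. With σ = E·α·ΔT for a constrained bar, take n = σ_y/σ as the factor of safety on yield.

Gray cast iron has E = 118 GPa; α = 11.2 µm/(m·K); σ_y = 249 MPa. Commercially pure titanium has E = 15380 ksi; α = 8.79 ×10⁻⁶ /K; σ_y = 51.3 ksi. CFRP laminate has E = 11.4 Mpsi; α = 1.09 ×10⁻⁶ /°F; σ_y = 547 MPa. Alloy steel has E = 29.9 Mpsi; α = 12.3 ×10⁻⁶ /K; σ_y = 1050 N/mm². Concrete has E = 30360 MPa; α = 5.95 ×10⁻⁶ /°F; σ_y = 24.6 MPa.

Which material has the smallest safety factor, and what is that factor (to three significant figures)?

With everything in SI (GPa, ×10⁻⁶/K, MPa):
  gray cast iron: E = 118.0, α = 11.2, σ_y = 249.0 → σ = 136 MPa, n = 1.83
  commercially pure titanium: E = 106.0, α = 8.79, σ_y = 353.7 → σ = 96.0 MPa, n = 3.68
  CFRP laminate: E = 78.60, α = 1.96, σ_y = 547.0 → σ = 15.9 MPa, n = 34.4
  alloy steel: E = 206.2, α = 12.3, σ_y = 1050 → σ = 261 MPa, n = 4.02
  concrete: E = 30.36, α = 10.7, σ_y = 24.60 → σ = 33.5 MPa, n = 0.735
Concrete has the lowest safety factor, n = 0.735.

concrete, n = 0.735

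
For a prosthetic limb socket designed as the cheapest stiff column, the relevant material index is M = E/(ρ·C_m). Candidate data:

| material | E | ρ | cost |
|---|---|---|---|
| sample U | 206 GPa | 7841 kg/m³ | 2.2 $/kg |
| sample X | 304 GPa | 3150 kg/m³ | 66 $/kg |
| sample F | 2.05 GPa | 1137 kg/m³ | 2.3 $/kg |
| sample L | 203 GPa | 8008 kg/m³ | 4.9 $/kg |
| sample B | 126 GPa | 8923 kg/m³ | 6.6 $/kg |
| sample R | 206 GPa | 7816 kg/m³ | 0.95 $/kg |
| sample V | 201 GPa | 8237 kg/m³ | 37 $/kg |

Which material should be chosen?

Per-candidate index values:
  sample R: M = 27.7 MN·m per $
  sample U: M = 11.9 MN·m per $
  sample L: M = 5.17 MN·m per $
  sample B: M = 2.14 MN·m per $
  sample X: M = 1.46 MN·m per $
  sample F: M = 0.784 MN·m per $
  sample V: M = 0.660 MN·m per $
Sample R ranks first.

sample R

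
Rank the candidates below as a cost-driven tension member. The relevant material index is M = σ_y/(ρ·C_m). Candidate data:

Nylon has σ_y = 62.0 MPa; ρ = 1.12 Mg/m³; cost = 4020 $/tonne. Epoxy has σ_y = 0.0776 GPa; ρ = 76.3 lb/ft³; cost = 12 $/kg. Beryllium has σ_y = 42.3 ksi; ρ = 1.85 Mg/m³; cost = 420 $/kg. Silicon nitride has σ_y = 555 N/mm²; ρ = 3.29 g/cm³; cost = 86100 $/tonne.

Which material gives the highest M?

After converting to SI:
  nylon: σ_y = 62.00 MPa, ρ = 1120 kg/m³, cost = 4.020 $/kg
  epoxy: σ_y = 77.60 MPa, ρ = 1222 kg/m³, cost = 12.00 $/kg
  beryllium: σ_y = 291.6 MPa, ρ = 1850 kg/m³, cost = 420.0 $/kg
  silicon nitride: σ_y = 555.0 MPa, ρ = 3290 kg/m³, cost = 86.10 $/kg
  nylon: M = 13.8 kN·m per $
  epoxy: M = 5.29 kN·m per $
  silicon nitride: M = 1.96 kN·m per $
  beryllium: M = 0.375 kN·m per $
Highest index: nylon.

nylon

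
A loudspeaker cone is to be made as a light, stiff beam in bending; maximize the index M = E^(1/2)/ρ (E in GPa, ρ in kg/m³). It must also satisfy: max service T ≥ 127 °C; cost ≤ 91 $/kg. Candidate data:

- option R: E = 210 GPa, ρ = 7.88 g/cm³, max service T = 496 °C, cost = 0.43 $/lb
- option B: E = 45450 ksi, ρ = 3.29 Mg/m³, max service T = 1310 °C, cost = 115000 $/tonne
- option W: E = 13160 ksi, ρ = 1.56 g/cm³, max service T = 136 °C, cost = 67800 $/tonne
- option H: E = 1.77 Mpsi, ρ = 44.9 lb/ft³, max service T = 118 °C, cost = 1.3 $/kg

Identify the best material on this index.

Screen on constraints: max service T ≥ 127 °C; cost ≤ 91 $/kg. Survivors: option R, option W.
Putting every candidate on a common basis:
  option R: E = 210.0 GPa, ρ = 7880 kg/m³
  option W: E = 90.74 GPa, ρ = 1560 kg/m³
  option W: M = 6.11×10⁻³
  option R: M = 1.84×10⁻³
Option W ranks first.

option W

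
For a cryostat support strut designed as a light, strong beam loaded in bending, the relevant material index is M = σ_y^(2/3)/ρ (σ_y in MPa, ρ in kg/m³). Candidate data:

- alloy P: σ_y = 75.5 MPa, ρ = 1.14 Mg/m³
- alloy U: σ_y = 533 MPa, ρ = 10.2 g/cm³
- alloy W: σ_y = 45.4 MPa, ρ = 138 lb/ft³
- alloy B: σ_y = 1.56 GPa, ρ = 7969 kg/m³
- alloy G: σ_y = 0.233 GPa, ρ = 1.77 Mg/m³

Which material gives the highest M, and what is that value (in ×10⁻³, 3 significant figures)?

alloy G, M = 21.4×10⁻³

Putting every candidate on a common basis:
  alloy P: σ_y = 75.50 MPa, ρ = 1140 kg/m³
  alloy U: σ_y = 533.0 MPa, ρ = 10200 kg/m³
  alloy W: σ_y = 45.40 MPa, ρ = 2211 kg/m³
  alloy B: σ_y = 1560 MPa, ρ = 7969 kg/m³
  alloy G: σ_y = 233.0 MPa, ρ = 1770 kg/m³
  alloy G: M = 21.4×10⁻³
  alloy B: M = 16.9×10⁻³
  alloy P: M = 15.7×10⁻³
  alloy U: M = 6.44×10⁻³
  alloy W: M = 5.76×10⁻³
The maximum is for alloy G.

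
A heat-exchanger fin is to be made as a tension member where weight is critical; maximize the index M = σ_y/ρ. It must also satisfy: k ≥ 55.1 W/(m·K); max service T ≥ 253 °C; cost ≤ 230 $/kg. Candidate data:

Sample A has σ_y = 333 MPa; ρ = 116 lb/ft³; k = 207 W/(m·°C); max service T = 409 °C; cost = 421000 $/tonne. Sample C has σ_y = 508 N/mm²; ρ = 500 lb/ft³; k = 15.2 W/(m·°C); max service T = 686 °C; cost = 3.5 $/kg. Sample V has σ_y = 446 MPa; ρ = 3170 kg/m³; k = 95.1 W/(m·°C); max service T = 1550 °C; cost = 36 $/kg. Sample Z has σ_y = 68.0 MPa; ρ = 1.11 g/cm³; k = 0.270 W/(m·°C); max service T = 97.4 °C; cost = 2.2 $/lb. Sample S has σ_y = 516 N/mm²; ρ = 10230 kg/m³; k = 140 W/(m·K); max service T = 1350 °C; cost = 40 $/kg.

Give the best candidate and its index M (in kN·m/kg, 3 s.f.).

sample V, M = 141 kN·m/kg

Screen on constraints: k ≥ 55.1 W/(m·K); max service T ≥ 253 °C; cost ≤ 230 $/kg. Survivors: sample V, sample S.
Normalizing units and computing the index:
  sample V: σ_y = 446.0 MPa, ρ = 3170 kg/m³
  sample S: σ_y = 516.0 MPa, ρ = 10230 kg/m³
  sample V: M = 141 kN·m/kg
  sample S: M = 50.4 kN·m/kg
Sample V has the largest M.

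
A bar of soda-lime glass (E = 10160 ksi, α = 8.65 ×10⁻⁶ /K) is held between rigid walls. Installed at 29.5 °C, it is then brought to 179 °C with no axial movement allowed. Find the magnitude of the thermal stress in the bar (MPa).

E = 10160 ksi = 70.05 GPa.
ΔT = 149.5 K. Constrained thermal stress σ = E·α·ΔT = 70.05×10³ MPa × 8.65×10⁻⁶ × 149.5 = 90.6 MPa (compressive).

90.6 MPa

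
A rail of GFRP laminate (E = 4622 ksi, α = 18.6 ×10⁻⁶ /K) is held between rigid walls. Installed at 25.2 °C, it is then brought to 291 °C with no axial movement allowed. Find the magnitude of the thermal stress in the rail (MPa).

158 MPa

E = 4622 ksi = 31.87 GPa.
ΔT = 265.8 K. Constrained thermal stress σ = E·α·ΔT = 31.87×10³ MPa × 18.6×10⁻⁶ × 265.8 = 158 MPa (compressive).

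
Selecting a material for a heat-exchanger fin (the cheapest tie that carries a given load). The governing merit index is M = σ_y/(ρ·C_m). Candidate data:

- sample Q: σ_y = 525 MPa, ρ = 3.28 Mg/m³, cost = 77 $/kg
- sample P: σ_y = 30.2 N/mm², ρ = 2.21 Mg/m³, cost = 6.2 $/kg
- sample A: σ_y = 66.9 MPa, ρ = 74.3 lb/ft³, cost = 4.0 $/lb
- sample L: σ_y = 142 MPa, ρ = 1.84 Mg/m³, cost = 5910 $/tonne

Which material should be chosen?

Putting every candidate on a common basis:
  sample Q: σ_y = 525.0 MPa, ρ = 3280 kg/m³, cost = 77.00 $/kg
  sample P: σ_y = 30.20 MPa, ρ = 2210 kg/m³, cost = 6.200 $/kg
  sample A: σ_y = 66.90 MPa, ρ = 1190 kg/m³, cost = 8.818 $/kg
  sample L: σ_y = 142.0 MPa, ρ = 1840 kg/m³, cost = 5.910 $/kg
  sample L: M = 13.1 kN·m per $
  sample A: M = 6.37 kN·m per $
  sample P: M = 2.20 kN·m per $
  sample Q: M = 2.08 kN·m per $
Highest index: sample L.

sample L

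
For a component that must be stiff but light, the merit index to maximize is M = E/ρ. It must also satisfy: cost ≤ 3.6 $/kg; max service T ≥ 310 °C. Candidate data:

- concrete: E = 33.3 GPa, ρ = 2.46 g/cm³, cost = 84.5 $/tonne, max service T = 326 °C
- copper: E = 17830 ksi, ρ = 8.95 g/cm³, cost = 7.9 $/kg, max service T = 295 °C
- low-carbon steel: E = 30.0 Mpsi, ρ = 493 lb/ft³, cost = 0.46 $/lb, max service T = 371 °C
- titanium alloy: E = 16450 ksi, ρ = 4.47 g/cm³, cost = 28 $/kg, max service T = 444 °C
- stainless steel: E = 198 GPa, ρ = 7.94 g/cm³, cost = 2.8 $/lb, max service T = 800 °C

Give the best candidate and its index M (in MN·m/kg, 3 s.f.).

low-carbon steel, M = 26.2 MN·m/kg

Screen on constraints: cost ≤ 3.6 $/kg; max service T ≥ 310 °C. Survivors: concrete, low-carbon steel.
In SI units:
  concrete: E = 33.30 GPa, ρ = 2460 kg/m³
  low-carbon steel: E = 206.8 GPa, ρ = 7897 kg/m³
  low-carbon steel: M = 26.2 MN·m/kg
  concrete: M = 13.5 MN·m/kg
Highest index: low-carbon steel.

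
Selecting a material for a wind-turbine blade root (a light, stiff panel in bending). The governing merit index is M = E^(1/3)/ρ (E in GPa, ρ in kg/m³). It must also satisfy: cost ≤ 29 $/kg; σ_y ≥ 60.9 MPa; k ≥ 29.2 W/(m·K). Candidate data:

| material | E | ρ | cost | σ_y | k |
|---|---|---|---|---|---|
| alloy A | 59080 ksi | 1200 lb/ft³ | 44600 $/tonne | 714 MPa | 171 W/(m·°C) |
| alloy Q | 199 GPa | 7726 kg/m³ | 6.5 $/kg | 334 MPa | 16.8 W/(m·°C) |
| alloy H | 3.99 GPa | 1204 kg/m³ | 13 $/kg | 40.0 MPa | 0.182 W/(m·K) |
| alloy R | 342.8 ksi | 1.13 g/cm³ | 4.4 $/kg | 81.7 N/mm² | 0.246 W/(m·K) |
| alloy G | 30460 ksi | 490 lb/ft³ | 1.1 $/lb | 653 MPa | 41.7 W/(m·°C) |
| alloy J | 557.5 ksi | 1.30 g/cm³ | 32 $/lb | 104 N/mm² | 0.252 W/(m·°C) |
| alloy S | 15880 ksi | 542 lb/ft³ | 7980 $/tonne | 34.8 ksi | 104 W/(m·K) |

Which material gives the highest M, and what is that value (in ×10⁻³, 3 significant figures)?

alloy G, M = 0.757×10⁻³

Screen on constraints: cost ≤ 29 $/kg; σ_y ≥ 60.9 MPa; k ≥ 29.2 W/(m·K). Survivors: alloy G, alloy S.
In SI units:
  alloy G: E = 210.0 GPa, ρ = 7849 kg/m³
  alloy S: E = 109.5 GPa, ρ = 8682 kg/m³
  alloy G: M = 0.757×10⁻³
  alloy S: M = 0.551×10⁻³
Alloy G ranks first.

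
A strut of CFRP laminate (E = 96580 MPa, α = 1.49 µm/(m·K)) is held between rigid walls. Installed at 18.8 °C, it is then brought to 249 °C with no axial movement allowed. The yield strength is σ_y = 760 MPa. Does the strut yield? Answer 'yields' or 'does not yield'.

E = 96580 MPa = 96.58 GPa.
ΔT = 230.2 K. Constrained thermal stress σ = E·α·ΔT = 96.58×10³ MPa × 1.49×10⁻⁶ × 230.2 = 33.1 MPa (compressive).
Compare to σ_y = 760 MPa: σ < σ_y, so it does not yield.

does not yield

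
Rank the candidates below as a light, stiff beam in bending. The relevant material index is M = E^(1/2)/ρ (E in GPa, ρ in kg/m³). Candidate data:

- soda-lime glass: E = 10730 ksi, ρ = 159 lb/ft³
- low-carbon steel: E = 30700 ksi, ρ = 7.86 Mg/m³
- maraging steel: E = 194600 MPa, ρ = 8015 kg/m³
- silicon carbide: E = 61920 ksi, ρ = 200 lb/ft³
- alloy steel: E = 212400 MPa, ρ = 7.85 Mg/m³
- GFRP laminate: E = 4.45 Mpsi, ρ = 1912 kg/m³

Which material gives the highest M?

silicon carbide

Normalizing units and computing the index:
  soda-lime glass: E = 73.98 GPa, ρ = 2547 kg/m³
  low-carbon steel: E = 211.7 GPa, ρ = 7860 kg/m³
  maraging steel: E = 194.6 GPa, ρ = 8015 kg/m³
  silicon carbide: E = 426.9 GPa, ρ = 3204 kg/m³
  alloy steel: E = 212.4 GPa, ρ = 7850 kg/m³
  GFRP laminate: E = 30.68 GPa, ρ = 1912 kg/m³
  silicon carbide: M = 6.45×10⁻³
  soda-lime glass: M = 3.38×10⁻³
  GFRP laminate: M = 2.90×10⁻³
  alloy steel: M = 1.86×10⁻³
  low-carbon steel: M = 1.85×10⁻³
  maraging steel: M = 1.74×10⁻³
Silicon carbide ranks first.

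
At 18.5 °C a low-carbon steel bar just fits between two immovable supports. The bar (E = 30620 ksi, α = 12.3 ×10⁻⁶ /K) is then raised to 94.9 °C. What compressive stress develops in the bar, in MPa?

198 MPa

E = 30620 ksi = 211.1 GPa.
ΔT = 76.40 K. Constrained thermal stress σ = E·α·ΔT = 211.1×10³ MPa × 12.3×10⁻⁶ × 76.40 = 198 MPa (compressive).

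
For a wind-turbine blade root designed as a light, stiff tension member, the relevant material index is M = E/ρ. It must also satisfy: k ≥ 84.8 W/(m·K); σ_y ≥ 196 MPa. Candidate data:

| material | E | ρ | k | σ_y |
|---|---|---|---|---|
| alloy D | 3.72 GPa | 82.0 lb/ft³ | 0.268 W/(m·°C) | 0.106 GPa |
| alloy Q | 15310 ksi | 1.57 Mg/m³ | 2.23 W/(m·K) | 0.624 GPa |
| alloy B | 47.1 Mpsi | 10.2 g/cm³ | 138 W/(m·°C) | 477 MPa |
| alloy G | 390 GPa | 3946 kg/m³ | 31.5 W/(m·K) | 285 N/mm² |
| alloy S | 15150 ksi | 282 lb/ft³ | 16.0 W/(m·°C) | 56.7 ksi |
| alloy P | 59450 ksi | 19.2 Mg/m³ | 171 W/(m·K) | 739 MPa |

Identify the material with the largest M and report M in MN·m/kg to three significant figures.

alloy B, M = 31.8 MN·m/kg

Screen on constraints: k ≥ 84.8 W/(m·K); σ_y ≥ 196 MPa. Survivors: alloy B, alloy P.
Convert each candidate to consistent units, then evaluate M:
  alloy B: E = 324.7 GPa, ρ = 10200 kg/m³
  alloy P: E = 409.9 GPa, ρ = 19200 kg/m³
  alloy B: M = 31.8 MN·m/kg
  alloy P: M = 21.3 MN·m/kg
Alloy B ranks first.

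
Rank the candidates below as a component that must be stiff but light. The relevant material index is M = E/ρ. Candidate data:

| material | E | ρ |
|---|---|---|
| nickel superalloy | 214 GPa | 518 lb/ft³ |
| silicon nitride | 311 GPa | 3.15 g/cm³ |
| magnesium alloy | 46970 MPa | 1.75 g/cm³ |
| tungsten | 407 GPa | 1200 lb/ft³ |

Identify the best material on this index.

Normalizing units and computing the index:
  nickel superalloy: E = 214.0 GPa, ρ = 8298 kg/m³
  silicon nitride: E = 311.0 GPa, ρ = 3150 kg/m³
  magnesium alloy: E = 46.97 GPa, ρ = 1750 kg/m³
  tungsten: E = 407.0 GPa, ρ = 19220 kg/m³
  silicon nitride: M = 98.7 MN·m/kg
  magnesium alloy: M = 26.8 MN·m/kg
  nickel superalloy: M = 25.8 MN·m/kg
  tungsten: M = 21.2 MN·m/kg
Silicon nitride has the largest M.

silicon nitride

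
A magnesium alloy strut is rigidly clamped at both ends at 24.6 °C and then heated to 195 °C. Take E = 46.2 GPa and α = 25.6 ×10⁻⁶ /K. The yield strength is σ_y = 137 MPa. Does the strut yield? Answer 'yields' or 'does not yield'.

ΔT = 170.4 K. Constrained thermal stress σ = E·α·ΔT = 46.20×10³ MPa × 25.6×10⁻⁶ × 170.4 = 202 MPa (compressive).
Compare to σ_y = 137 MPa: σ ≥ σ_y, so it yields.

yields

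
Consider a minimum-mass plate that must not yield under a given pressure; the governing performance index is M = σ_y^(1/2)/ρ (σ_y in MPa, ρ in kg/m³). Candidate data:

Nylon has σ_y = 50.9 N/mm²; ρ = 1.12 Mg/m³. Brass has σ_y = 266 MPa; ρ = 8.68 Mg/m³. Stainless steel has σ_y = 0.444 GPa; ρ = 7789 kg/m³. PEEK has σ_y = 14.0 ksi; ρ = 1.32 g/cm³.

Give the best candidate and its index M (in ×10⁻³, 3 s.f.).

After converting to SI:
  nylon: σ_y = 50.90 MPa, ρ = 1120 kg/m³
  brass: σ_y = 266.0 MPa, ρ = 8680 kg/m³
  stainless steel: σ_y = 444.0 MPa, ρ = 7789 kg/m³
  PEEK: σ_y = 96.53 MPa, ρ = 1320 kg/m³
  PEEK: M = 7.44×10⁻³
  nylon: M = 6.37×10⁻³
  stainless steel: M = 2.71×10⁻³
  brass: M = 1.88×10⁻³
PEEK ranks first.

PEEK, M = 7.44×10⁻³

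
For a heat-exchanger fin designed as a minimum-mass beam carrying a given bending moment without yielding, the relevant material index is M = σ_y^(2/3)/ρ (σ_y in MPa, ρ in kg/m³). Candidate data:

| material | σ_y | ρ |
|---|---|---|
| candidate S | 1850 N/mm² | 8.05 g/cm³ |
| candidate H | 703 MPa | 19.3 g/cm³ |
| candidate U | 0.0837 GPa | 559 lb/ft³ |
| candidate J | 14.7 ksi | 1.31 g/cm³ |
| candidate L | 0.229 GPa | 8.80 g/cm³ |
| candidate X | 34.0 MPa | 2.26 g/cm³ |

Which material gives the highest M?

candidate S

Putting every candidate on a common basis:
  candidate S: σ_y = 1850 MPa, ρ = 8050 kg/m³
  candidate H: σ_y = 703.0 MPa, ρ = 19300 kg/m³
  candidate U: σ_y = 83.70 MPa, ρ = 8954 kg/m³
  candidate J: σ_y = 101.4 MPa, ρ = 1310 kg/m³
  candidate L: σ_y = 229.0 MPa, ρ = 8800 kg/m³
  candidate X: σ_y = 34.00 MPa, ρ = 2260 kg/m³
  candidate S: M = 18.7×10⁻³
  candidate J: M = 16.6×10⁻³
  candidate X: M = 4.64×10⁻³
  candidate L: M = 4.25×10⁻³
  candidate H: M = 4.10×10⁻³
  candidate U: M = 2.14×10⁻³
Candidate S ranks first.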